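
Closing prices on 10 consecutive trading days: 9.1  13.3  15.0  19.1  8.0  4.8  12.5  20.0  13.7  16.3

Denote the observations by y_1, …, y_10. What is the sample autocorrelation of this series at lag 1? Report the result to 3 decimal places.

Mean ȳ = (9.1 + 13.3 + 15.0 + 19.1 + 8.0 + 4.8 + 12.5 + 20.0 + 13.7 + 16.3)/10 = 13.1800
Numerator Σ_{t=1}^{9}(y_t−ȳ)(y_{t+1}−ȳ) = 29.4756
Denominator Σ(y_t−ȳ)² = 209.0560
r_1 = 29.4756 / 209.0560 = 0.141

0.141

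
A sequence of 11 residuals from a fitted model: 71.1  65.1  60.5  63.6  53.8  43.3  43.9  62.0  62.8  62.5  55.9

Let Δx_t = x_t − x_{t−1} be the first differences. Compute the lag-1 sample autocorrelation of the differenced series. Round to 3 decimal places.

First differences Δx: -6.0, -4.6, 3.1, -9.8, -10.5, 0.6, 18.1, 0.8, -0.3, -6.6
Mean of differences = -1.5200
Numerator Σ(Δx_t−Δx̄)(Δx_{t+1}−Δx̄) = 100.3776
Denominator Σ(Δx_t−Δx̄)² = 622.2160
r_1(Δx) = 100.3776 / 622.2160 = 0.161

0.161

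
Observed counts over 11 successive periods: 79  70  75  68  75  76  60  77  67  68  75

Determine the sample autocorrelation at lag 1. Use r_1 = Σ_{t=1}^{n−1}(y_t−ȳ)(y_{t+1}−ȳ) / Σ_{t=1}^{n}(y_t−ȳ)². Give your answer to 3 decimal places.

-0.495

Mean ȳ = (79 + 70 + 75 + 68 + 75 + 76 + 60 + 77 + 67 + 68 + 75)/11 = 71.8182
Numerator Σ_{t=1}^{10}(y_t−ȳ)(y_{t+1}−ȳ) = -159.2149
Denominator Σ(y_t−ȳ)² = 321.6364
r_1 = -159.2149 / 321.6364 = -0.495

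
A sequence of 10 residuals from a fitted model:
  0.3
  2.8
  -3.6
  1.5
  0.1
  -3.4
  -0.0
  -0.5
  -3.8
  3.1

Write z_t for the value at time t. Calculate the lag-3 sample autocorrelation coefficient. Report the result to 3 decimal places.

Mean z̄ = (0.3 + 2.8 − 3.6 + 1.5 + 0.1 − 3.4 − 0.0 − 0.5 − 3.8 + 3.1)/10 = -0.3500
Σ(z_t−z̄)(z_{t+3}−z̄) = (1.2025) + (1.4175) + (9.9125) + (0.6475) + (-0.0675) + (10.5225) + (1.2075) = 24.8425
Denominator Σ(z_t−z̄)² = 57.7850
r_3 = 24.8425 / 57.7850 = 0.430

0.430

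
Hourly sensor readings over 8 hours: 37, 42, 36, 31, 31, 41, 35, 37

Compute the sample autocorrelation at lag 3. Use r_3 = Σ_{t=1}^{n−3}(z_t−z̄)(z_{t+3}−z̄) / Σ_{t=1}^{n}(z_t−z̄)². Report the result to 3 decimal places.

Mean z̄ = (37 + 42 + 36 + 31 + 31 + 41 + 35 + 37)/8 = 36.2500
Numerator Σ_{t=1}^{5}(z_t−z̄)(z_{t+3}−z̄) = -32.6875
Denominator Σ(z_t−z̄)² = 113.5000
r_3 = -32.6875 / 113.5000 = -0.288

-0.288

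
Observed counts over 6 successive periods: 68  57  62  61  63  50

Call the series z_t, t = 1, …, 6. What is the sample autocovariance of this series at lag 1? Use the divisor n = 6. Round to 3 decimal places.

-9.255

Mean z̄ = (68 + 57 + 62 + 61 + 63 + 50)/6 = 60.1667
Deviations: 7.8333, -3.1667, 1.8333, 0.8333, 2.8333, -10.1667
Σ_{t=1}^{5}(z_t−z̄)(z_{t+1}−z̄) = -55.5278
γ_1 = -55.5278 / 6 = -9.255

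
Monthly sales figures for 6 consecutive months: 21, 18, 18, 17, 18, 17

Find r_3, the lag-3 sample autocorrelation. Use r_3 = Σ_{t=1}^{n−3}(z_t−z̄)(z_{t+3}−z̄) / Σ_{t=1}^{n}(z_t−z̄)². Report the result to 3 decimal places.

-0.285

Mean z̄ = (21 + 18 + 18 + 17 + 18 + 17)/6 = 18.1667
Σ(z_t−z̄)(z_{t+3}−z̄) = (-3.3056) + (0.0278) + (0.1944) = -3.0833
Denominator Σ(z_t−z̄)² = 10.8333
r_3 = -3.0833 / 10.8333 = -0.285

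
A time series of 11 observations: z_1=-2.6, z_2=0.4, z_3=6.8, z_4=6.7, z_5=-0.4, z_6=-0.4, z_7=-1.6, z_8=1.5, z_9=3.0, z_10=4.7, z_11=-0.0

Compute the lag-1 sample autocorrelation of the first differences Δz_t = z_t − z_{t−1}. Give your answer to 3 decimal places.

First differences Δz: 3.0, 6.4, -0.1, -7.1, 0.0, -1.2, 3.1, 1.5, 1.7, -4.7
Mean of differences = 0.2600
Numerator Σ(Δz_t−Δz̄)(Δz_{t+1}−Δz̄) = 13.5744
Denominator Σ(Δz_t−Δz̄)² = 137.9840
r_1(Δz) = 13.5744 / 137.9840 = 0.098

0.098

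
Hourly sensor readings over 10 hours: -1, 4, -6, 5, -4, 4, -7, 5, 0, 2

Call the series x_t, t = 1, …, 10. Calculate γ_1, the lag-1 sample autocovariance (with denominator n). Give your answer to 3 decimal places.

Mean x̄ = (-1 + 4 − 6 + 5 − 4 + 4 − 7 + 5 + 0 + 2)/10 = 0.2000
Σ_{t=1}^{9}(x_t−x̄)(x_{t+1}−x̄) = -157.2400
γ_1 = -157.2400 / 10 = -15.724

-15.724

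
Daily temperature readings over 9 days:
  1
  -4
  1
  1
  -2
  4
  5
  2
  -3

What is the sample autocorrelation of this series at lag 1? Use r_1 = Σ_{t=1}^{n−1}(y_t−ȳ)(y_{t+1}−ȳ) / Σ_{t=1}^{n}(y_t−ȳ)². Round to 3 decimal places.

Mean ȳ = (1 − 4 + 1 + 1 − 2 + 4 + 5 + 2 − 3)/9 = 0.5556
Numerator Σ_{t=1}^{8}(y_t−ȳ)(y_{t+1}−ȳ) = 2.8025
Denominator Σ(y_t−ȳ)² = 74.2222
r_1 = 2.8025 / 74.2222 = 0.038

0.038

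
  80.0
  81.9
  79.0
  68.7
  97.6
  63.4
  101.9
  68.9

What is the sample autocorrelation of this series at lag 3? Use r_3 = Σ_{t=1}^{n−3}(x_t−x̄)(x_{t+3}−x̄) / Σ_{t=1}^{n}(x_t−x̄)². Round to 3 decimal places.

-0.298

Mean x̄ = (80.0 + 81.9 + 79.0 + 68.7 + 97.6 + 63.4 + 101.9 + 68.9)/8 = 80.1750
Deviations from mean: -0.1750, 1.7250, -1.1750, -11.4750, 17.4250, -16.7750, 21.7250, -11.2750
Σ(x_t−x̄)(x_{t+3}−x̄) = (2.0081) + (30.0581) + (19.7106) + (-249.2944) + (-196.4669) = -393.9844
Denominator Σ(x_t−x̄)² = 1320.1950
r_3 = -393.9844 / 1320.1950 = -0.298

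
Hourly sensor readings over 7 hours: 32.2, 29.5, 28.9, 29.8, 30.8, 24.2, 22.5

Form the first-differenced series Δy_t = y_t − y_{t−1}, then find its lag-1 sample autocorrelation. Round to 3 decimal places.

-0.114

First differences Δy: -2.7, -0.6, 0.9, 1.0, -6.6, -1.7
Mean of differences = -1.6167
Numerator Σ(Δy_t−Δȳ)(Δy_{t+1}−Δȳ) = -4.5819
Denominator Σ(Δy_t−Δȳ)² = 40.2283
r_1(Δy) = -4.5819 / 40.2283 = -0.114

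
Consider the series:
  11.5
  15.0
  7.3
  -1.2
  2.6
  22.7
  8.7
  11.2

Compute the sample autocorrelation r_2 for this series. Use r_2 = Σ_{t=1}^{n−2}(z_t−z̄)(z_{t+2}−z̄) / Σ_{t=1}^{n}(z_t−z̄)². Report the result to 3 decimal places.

-0.423

Mean z̄ = (11.5 + 15.0 + 7.3 − 1.2 + 2.6 + 22.7 + 8.7 + 11.2)/8 = 9.7250
Σ(z_t−z̄)(z_{t+2}−z̄) = (-4.3044) + (-57.6294) + (17.2781) + (-141.7519) + (7.3031) + (19.1381) = -159.9663
Denominator Σ(z_t−z̄)² = 378.5550
r_2 = -159.9663 / 378.5550 = -0.423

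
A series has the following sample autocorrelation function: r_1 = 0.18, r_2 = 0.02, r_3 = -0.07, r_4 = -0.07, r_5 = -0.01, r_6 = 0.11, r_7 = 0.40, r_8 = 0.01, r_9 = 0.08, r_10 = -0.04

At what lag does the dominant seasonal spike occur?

7

The largest autocorrelation is r_7 = 0.40; the remaining lags stay at or below 0.18.
The dominant spike at lag 7 indicates a seasonal period of 7.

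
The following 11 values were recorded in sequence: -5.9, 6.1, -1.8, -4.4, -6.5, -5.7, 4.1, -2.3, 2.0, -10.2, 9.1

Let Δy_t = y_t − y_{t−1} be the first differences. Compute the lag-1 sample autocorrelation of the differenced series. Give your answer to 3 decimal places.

-0.480

First differences Δy: 12.0, -7.9, -2.6, -2.1, 0.8, 9.8, -6.4, 4.3, -12.2, 19.3
Mean of differences = 1.5000
Numerator Σ(Δy_t−Δȳ)(Δy_{t+1}−Δȳ) = -418.6000
Denominator Σ(Δy_t−Δȳ)² = 872.5400
r_1(Δy) = -418.6000 / 872.5400 = -0.480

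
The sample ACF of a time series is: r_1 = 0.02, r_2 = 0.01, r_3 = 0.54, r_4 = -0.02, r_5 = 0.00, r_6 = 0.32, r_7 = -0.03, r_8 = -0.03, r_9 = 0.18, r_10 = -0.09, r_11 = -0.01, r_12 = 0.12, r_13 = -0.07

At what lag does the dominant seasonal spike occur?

The largest autocorrelation is r_3 = 0.54, with weaker echoes at lags 6 (0.32) and 9 (0.18); the remaining lags stay at or below 0.12.
The dominant spike at lag 3 indicates a seasonal period of 3.

3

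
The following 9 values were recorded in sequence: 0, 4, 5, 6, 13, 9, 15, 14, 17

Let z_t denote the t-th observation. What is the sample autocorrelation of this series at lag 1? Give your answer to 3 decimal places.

0.494

Mean z̄ = (0 + 4 + 5 + 6 + 13 + 9 + 15 + 14 + 17)/9 = 9.2222
Numerator Σ_{t=1}^{8}(z_t−z̄)(z_{t+1}−z̄) = 134.2840
Denominator Σ(z_t−z̄)² = 271.5556
r_1 = 134.2840 / 271.5556 = 0.494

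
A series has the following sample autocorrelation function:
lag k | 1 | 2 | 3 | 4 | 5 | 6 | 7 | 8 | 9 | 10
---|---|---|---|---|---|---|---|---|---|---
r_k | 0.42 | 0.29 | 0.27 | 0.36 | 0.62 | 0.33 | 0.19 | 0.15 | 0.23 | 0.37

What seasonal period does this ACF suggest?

5

The largest autocorrelation is r_5 = 0.62; the remaining lags stay at or below 0.42. The elevated value at lag 1 (0.42), dropping to 0.29 at lag 2, reflects decaying short-term dependence rather than seasonality.
The dominant spike at lag 5 indicates a seasonal period of 5.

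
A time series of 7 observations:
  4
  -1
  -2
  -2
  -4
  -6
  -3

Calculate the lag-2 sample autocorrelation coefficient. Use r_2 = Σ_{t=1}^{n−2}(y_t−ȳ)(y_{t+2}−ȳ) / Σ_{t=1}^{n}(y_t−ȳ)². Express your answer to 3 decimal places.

0.034

Mean ȳ = (4 − 1 − 2 − 2 − 4 − 6 − 3)/7 = -2.0000
Deviations from mean: 6.0000, 1.0000, 0.0000, 0.0000, -2.0000, -4.0000, -1.0000
Σ(y_t−ȳ)(y_{t+2}−ȳ) = (0.0000) + (0.0000) + (0.0000) + (0.0000) + (2.0000) = 2.0000
Denominator Σ(y_t−ȳ)² = 58.0000
r_2 = 2.0000 / 58.0000 = 0.034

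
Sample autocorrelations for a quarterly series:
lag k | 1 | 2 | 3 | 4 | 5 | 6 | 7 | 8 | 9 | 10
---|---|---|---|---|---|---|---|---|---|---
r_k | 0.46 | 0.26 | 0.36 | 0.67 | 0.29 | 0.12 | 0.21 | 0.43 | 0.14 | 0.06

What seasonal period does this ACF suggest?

4

The largest autocorrelation is r_4 = 0.67; the remaining lags stay at or below 0.46. The elevated value at lag 1 (0.46), dropping to 0.26 at lag 2, reflects decaying short-term dependence rather than seasonality.
The dominant spike at lag 4 indicates a seasonal period of 4.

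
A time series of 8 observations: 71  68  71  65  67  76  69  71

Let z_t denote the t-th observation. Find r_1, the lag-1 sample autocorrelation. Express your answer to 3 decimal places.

-0.259

Mean z̄ = (71 + 68 + 71 + 65 + 67 + 76 + 69 + 71)/8 = 69.7500
Deviations from mean: 1.2500, -1.7500, 1.2500, -4.7500, -2.7500, 6.2500, -0.7500, 1.2500
Σ(z_t−z̄)(z_{t+1}−z̄) = (-2.1875) + (-2.1875) + (-5.9375) + (13.0625) + (-17.1875) + (-4.6875) + (-0.9375) = -20.0625
Denominator Σ(z_t−z̄)² = 77.5000
r_1 = -20.0625 / 77.5000 = -0.259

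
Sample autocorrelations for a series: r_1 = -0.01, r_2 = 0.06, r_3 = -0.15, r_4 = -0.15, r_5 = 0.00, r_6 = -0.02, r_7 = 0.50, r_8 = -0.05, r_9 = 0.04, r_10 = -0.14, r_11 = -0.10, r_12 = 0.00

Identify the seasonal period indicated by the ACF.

7

The largest autocorrelation is r_7 = 0.50; the remaining lags stay at or below 0.06.
The dominant spike at lag 7 indicates a seasonal period of 7.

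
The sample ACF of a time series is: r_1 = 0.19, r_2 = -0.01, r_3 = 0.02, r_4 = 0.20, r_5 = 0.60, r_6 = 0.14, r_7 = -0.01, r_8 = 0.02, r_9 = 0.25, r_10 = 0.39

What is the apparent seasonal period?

5

The largest autocorrelation is r_5 = 0.60, with a weaker echo at lag 10 (0.39); the remaining lags stay at or below 0.25.
The dominant spike at lag 5 indicates a seasonal period of 5.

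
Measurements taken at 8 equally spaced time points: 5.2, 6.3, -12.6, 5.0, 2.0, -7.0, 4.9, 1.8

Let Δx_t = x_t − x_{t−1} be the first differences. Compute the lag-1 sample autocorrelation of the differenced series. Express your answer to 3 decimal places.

First differences Δx: 1.1, -18.9, 17.6, -3.0, -9.0, 11.9, -3.1
Mean of differences = -0.4857
Numerator Σ(Δx_t−Δx̄)(Δx_{t+1}−Δx̄) = -524.1359
Denominator Σ(Δx_t−Δx̄)² = 907.7486
r_1(Δx) = -524.1359 / 907.7486 = -0.577

-0.577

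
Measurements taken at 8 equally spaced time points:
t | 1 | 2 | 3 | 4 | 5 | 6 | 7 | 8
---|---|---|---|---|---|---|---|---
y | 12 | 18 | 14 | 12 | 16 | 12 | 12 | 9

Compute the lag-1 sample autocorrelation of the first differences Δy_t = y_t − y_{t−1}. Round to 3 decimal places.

First differences Δy: 6, -4, -2, 4, -4, 0, -3
Mean of differences = -0.4286
Numerator Σ(Δy_t−Δȳ)(Δy_{t+1}−Δȳ) = -42.7551
Denominator Σ(Δy_t−Δȳ)² = 95.7143
r_1(Δy) = -42.7551 / 95.7143 = -0.447

-0.447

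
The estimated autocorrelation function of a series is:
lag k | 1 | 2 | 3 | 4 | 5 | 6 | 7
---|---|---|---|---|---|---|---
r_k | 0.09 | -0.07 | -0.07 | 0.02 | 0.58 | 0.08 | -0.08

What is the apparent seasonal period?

The largest autocorrelation is r_5 = 0.58; the remaining lags stay at or below 0.09.
The dominant spike at lag 5 indicates a seasonal period of 5.

5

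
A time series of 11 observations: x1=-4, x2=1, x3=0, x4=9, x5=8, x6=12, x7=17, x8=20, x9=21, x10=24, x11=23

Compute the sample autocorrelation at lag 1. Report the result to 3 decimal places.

Mean x̄ = (-4 + 1 + 0 + 9 + 8 + 12 + 17 + 20 + 21 + 24 + 23)/11 = 11.9091
Numerator Σ_{t=1}^{10}(x_t−x̄)(x_{t+1}−x̄) = 708.3554
Denominator Σ(x_t−x̄)² = 980.9091
r_1 = 708.3554 / 980.9091 = 0.722

0.722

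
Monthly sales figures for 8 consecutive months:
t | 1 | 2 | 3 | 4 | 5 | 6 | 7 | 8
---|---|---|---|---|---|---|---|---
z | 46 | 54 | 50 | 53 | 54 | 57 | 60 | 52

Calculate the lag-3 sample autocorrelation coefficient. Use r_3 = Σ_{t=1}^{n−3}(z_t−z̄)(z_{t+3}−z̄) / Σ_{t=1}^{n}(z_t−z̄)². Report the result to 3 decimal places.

Mean z̄ = (46 + 54 + 50 + 53 + 54 + 57 + 60 + 52)/8 = 53.2500
Deviations from mean: -7.2500, 0.7500, -3.2500, -0.2500, 0.7500, 3.7500, 6.7500, -1.2500
Numerator Σ_{t=1}^{5}(z_t−z̄)(z_{t+3}−z̄) = -12.4375
Denominator Σ(z_t−z̄)² = 125.5000
r_3 = -12.4375 / 125.5000 = -0.099

-0.099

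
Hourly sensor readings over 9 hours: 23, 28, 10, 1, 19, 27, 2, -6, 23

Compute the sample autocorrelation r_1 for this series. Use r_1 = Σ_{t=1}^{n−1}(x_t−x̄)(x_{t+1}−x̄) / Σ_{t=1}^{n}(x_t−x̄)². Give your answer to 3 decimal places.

0.022

Mean x̄ = (23 + 28 + 10 + 1 + 19 + 27 + 2 − 6 + 23)/9 = 14.1111
Numerator Σ_{t=1}^{8}(x_t−x̄)(x_{t+1}−x̄) = 27.8765
Denominator Σ(x_t−x̄)² = 1280.8889
r_1 = 27.8765 / 1280.8889 = 0.022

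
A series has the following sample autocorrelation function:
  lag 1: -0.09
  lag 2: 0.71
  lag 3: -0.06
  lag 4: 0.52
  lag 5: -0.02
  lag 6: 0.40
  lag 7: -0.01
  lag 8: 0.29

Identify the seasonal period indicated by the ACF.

The largest autocorrelation is r_2 = 0.71, with weaker echoes at lags 4 (0.52), 6 (0.40) and 8 (0.29); the remaining lags stay at or below -0.01.
The dominant spike at lag 2 indicates a seasonal period of 2.

2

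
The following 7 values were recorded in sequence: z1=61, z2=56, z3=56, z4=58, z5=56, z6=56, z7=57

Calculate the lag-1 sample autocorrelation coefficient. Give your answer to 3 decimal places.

-0.172

Mean z̄ = (61 + 56 + 56 + 58 + 56 + 56 + 57)/7 = 57.1429
Deviations from mean: 3.8571, -1.1429, -1.1429, 0.8571, -1.1429, -1.1429, -0.1429
Σ(z_t−z̄)(z_{t+1}−z̄) = (-4.4082) + (1.3061) + (-0.9796) + (-0.9796) + (1.3061) + (0.1633) = -3.5918
Denominator Σ(z_t−z̄)² = 20.8571
r_1 = -3.5918 / 20.8571 = -0.172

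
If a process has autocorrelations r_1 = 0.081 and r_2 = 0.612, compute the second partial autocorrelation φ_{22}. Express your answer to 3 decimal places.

0.609

φ_{22} = (r_2 − r_1²) / (1 − r_1²)
r_1² = (0.081)² = 0.006561
Numerator = 0.612 − 0.0066 = 0.6054; denominator = 1 − 0.0066 = 0.9934
φ_{22} = 0.6054 / 0.9934 = 0.609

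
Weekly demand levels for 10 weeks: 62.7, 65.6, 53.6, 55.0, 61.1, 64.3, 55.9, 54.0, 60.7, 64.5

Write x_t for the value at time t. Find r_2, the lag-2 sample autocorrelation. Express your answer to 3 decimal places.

Mean x̄ = (62.7 + 65.6 + 53.6 + 55.0 + 61.1 + 64.3 + 55.9 + 54.0 + 60.7 + 64.5)/10 = 59.7400
Numerator Σ_{t=1}^{8}(x_t−x̄)(x_{t+2}−x̄) = -138.3212
Denominator Σ(x_t−x̄)² = 197.1840
r_2 = -138.3212 / 197.1840 = -0.701

-0.701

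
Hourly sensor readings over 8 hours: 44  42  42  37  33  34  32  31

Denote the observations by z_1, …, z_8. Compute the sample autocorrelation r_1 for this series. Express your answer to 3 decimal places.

0.631

Mean z̄ = (44 + 42 + 42 + 37 + 33 + 34 + 32 + 31)/8 = 36.8750
Σ(z_t−z̄)(z_{t+1}−z̄) = (36.5156) + (26.2656) + (0.6406) + (-0.4844) + (11.1406) + (14.0156) + (28.6406) = 116.7344
Denominator Σ(z_t−z̄)² = 184.8750
r_1 = 116.7344 / 184.8750 = 0.631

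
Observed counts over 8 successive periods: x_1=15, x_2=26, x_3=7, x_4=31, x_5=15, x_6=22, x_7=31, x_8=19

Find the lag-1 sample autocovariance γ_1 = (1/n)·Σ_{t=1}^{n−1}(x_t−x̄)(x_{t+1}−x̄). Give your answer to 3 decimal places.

Mean x̄ = (15 + 26 + 7 + 31 + 15 + 22 + 31 + 19)/8 = 20.7500
Σ_{t=1}^{7}(x_t−x̄)(x_{t+1}−x̄) = -314.5625
γ_1 = -314.5625 / 8 = -39.320

-39.320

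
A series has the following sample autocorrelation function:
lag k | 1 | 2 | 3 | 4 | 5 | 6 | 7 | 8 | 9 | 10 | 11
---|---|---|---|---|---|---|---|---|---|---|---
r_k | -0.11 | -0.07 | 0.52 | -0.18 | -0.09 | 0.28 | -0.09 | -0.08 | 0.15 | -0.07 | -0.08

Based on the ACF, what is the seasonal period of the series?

The largest autocorrelation is r_3 = 0.52, with weaker echoes at lags 6 (0.28) and 9 (0.15); the remaining lags stay at or below -0.07.
The dominant spike at lag 3 indicates a seasonal period of 3.

3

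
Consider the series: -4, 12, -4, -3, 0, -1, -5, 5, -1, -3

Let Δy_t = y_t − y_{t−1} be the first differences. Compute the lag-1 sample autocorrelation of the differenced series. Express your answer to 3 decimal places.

First differences Δy: 16, -16, 1, 3, -1, -4, 10, -6, -2
Mean of differences = 0.1111
Numerator Σ(Δy_t−Δȳ)(Δy_{t+1}−Δȳ) = -354.5679
Denominator Σ(Δy_t−Δȳ)² = 678.8889
r_1(Δy) = -354.5679 / 678.8889 = -0.522

-0.522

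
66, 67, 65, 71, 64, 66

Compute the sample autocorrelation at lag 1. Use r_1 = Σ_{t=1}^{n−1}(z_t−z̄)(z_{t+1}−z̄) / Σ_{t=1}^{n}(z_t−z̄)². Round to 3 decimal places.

Mean z̄ = (66 + 67 + 65 + 71 + 64 + 66)/6 = 66.5000
Deviations from mean: -0.5000, 0.5000, -1.5000, 4.5000, -2.5000, -0.5000
Numerator Σ_{t=1}^{5}(z_t−z̄)(z_{t+1}−z̄) = -17.7500
Denominator Σ(z_t−z̄)² = 29.5000
r_1 = -17.7500 / 29.5000 = -0.602

-0.602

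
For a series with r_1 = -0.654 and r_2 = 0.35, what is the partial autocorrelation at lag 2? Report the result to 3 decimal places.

φ_{22} = (r_2 − r_1²) / (1 − r_1²)
r_1² = (-0.654)² = 0.427716
Numerator = 0.35 − 0.4277 = -0.0777; denominator = 1 − 0.4277 = 0.5723
φ_{22} = -0.0777 / 0.5723 = -0.136

-0.136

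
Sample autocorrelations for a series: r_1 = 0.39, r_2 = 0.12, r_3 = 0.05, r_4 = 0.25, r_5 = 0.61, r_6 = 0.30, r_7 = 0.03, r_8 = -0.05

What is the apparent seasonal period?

The largest autocorrelation is r_5 = 0.61; the remaining lags stay at or below 0.39. The elevated value at lag 1 (0.39), dropping to 0.12 at lag 2, reflects decaying short-term dependence rather than seasonality.
The dominant spike at lag 5 indicates a seasonal period of 5.

5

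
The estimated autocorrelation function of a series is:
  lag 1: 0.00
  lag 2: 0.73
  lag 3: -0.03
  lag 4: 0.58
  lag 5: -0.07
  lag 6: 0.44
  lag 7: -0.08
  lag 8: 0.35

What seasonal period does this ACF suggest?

The largest autocorrelation is r_2 = 0.73, with weaker echoes at lags 4 (0.58), 6 (0.44) and 8 (0.35); the remaining lags stay at or below 0.00.
The dominant spike at lag 2 indicates a seasonal period of 2.

2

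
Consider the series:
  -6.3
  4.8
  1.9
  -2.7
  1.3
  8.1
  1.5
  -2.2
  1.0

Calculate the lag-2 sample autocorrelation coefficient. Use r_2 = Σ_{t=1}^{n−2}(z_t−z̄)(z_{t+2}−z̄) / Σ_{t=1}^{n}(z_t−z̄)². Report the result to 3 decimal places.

-0.478

Mean z̄ = (-6.3 + 4.8 + 1.9 − 2.7 + 1.3 + 8.1 + 1.5 − 2.2 + 1.0)/9 = 0.8222
Σ(z_t−z̄)(z_{t+2}−z̄) = (-7.6762) + (-14.0106) + (0.5149) + (-25.6340) + (0.3238) + (-21.9951) + (0.1205) = -68.3565
Denominator Σ(z_t−z̄)² = 142.9356
r_2 = -68.3565 / 142.9356 = -0.478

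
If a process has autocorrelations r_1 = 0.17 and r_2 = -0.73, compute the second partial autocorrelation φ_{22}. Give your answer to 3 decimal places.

φ_{22} = (r_2 − r_1²) / (1 − r_1²)
r_1² = (0.17)² = 0.0289
Numerator = -0.73 − 0.0289 = -0.7589; denominator = 1 − 0.0289 = 0.9711
φ_{22} = -0.7589 / 0.9711 = -0.781

-0.781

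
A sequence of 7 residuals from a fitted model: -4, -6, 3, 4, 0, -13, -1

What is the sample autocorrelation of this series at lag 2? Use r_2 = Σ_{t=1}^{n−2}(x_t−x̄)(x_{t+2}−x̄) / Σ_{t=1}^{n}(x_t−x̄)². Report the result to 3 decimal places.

-0.402

Mean x̄ = (-4 − 6 + 3 + 4 + 0 − 13 − 1)/7 = -2.4286
Deviations from mean: -1.5714, -3.5714, 5.4286, 6.4286, 2.4286, -10.5714, 1.4286
Σ(x_t−x̄)(x_{t+2}−x̄) = (-8.5306) + (-22.9592) + (13.1837) + (-67.9592) + (3.4694) = -82.7959
Denominator Σ(x_t−x̄)² = 205.7143
r_2 = -82.7959 / 205.7143 = -0.402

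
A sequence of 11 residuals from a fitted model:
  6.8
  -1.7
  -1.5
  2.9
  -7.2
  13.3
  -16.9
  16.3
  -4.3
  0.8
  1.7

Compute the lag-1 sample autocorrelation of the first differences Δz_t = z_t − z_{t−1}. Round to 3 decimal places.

First differences Δz: -8.5, 0.2, 4.4, -10.1, 20.5, -30.2, 33.2, -20.6, 5.1, 0.9
Mean of differences = -0.5100
Numerator Σ(Δz_t−Δz̄)(Δz_{t+1}−Δz̄) = -2657.4251
Denominator Σ(Δz_t−Δz̄)² = 3076.7690
r_1(Δz) = -2657.4251 / 3076.7690 = -0.864

-0.864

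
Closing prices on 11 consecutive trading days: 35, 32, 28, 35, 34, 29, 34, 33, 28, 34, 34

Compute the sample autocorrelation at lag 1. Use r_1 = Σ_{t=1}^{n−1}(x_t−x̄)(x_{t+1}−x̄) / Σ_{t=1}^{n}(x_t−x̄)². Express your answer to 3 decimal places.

-0.319

Mean x̄ = (35 + 32 + 28 + 35 + 34 + 29 + 34 + 33 + 28 + 34 + 34)/11 = 32.3636
Numerator Σ_{t=1}^{10}(x_t−x̄)(x_{t+1}−x̄) = -23.7686
Denominator Σ(x_t−x̄)² = 74.5455
r_1 = -23.7686 / 74.5455 = -0.319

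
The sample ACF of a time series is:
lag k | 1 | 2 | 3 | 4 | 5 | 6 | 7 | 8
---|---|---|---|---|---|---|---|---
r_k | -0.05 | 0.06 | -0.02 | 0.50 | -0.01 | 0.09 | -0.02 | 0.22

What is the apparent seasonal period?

The largest autocorrelation is r_4 = 0.50, with a weaker echo at lag 8 (0.22); the remaining lags stay at or below 0.09.
The dominant spike at lag 4 indicates a seasonal period of 4.

4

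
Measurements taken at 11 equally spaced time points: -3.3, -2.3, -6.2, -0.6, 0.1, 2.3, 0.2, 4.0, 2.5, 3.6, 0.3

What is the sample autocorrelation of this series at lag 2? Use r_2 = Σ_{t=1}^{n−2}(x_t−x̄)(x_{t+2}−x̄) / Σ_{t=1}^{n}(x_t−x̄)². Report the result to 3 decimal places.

0.466

Mean x̄ = (-3.3 − 2.3 − 6.2 − 0.6 + 0.1 + 2.3 + 0.2 + 4.0 + 2.5 + 3.6 + 0.3)/11 = 0.0545
Numerator Σ_{t=1}^{9}(x_t−x̄)(x_{t+2}−x̄) = 44.5786
Denominator Σ(x_t−x̄)² = 95.5873
r_2 = 44.5786 / 95.5873 = 0.466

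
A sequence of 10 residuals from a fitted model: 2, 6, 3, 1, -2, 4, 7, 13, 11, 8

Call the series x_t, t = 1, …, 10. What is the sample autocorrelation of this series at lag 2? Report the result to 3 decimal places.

0.182

Mean x̄ = (2 + 6 + 3 + 1 − 2 + 4 + 7 + 13 + 11 + 8)/10 = 5.3000
Numerator Σ_{t=1}^{8}(x_t−x̄)(x_{t+2}−x̄) = 35.0200
Denominator Σ(x_t−x̄)² = 192.1000
r_2 = 35.0200 / 192.1000 = 0.182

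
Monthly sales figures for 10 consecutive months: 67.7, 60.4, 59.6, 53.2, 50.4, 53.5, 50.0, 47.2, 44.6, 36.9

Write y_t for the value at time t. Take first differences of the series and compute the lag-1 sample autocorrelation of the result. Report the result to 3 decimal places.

First differences Δy: -7.3, -0.8, -6.4, -2.8, 3.1, -3.5, -2.8, -2.6, -7.7
Mean of differences = -3.4222
Numerator Σ(Δy_t−Δȳ)(Δy_{t+1}−Δȳ) = -19.3327
Denominator Σ(Δy_t−Δȳ)² = 93.0756
r_1(Δy) = -19.3327 / 93.0756 = -0.208

-0.208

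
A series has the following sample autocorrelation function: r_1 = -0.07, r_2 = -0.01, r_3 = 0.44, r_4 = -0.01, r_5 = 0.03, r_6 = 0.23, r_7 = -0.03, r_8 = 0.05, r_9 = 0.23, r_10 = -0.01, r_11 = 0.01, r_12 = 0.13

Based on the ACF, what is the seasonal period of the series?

3

The largest autocorrelation is r_3 = 0.44, with weaker echoes at lags 6 (0.23) and 9 (0.23); the remaining lags stay at or below 0.13.
The dominant spike at lag 3 indicates a seasonal period of 3.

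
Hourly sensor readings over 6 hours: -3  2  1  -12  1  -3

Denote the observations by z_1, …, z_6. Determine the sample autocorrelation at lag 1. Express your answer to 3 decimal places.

-0.407

Mean z̄ = (-3 + 2 + 1 − 12 + 1 − 3)/6 = -2.3333
Deviations from mean: -0.6667, 4.3333, 3.3333, -9.6667, 3.3333, -0.6667
Σ(z_t−z̄)(z_{t+1}−z̄) = (-2.8889) + (14.4444) + (-32.2222) + (-32.2222) + (-2.2222) = -55.1111
Denominator Σ(z_t−z̄)² = 135.3333
r_1 = -55.1111 / 135.3333 = -0.407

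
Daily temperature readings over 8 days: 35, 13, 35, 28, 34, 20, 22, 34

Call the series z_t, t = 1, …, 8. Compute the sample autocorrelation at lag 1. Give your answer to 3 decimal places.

Mean z̄ = (35 + 13 + 35 + 28 + 34 + 20 + 22 + 34)/8 = 27.6250
Σ(z_t−z̄)(z_{t+1}−z̄) = (-107.8594) + (-107.8594) + (2.7656) + (2.3906) + (-48.6094) + (42.8906) + (-35.8594) = -252.1406
Denominator Σ(z_t−z̄)² = 493.8750
r_1 = -252.1406 / 493.8750 = -0.511

-0.511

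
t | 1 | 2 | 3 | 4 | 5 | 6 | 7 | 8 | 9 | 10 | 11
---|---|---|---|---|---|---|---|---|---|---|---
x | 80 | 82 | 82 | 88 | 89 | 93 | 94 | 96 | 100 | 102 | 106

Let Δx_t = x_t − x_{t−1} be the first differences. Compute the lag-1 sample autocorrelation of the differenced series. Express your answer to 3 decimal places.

First differences Δx: 2, 0, 6, 1, 4, 1, 2, 4, 2, 4
Mean of differences = 2.6000
Numerator Σ(Δx_t−Δx̄)(Δx_{t+1}−Δx̄) = -18.7600
Denominator Σ(Δx_t−Δx̄)² = 30.4000
r_1(Δx) = -18.7600 / 30.4000 = -0.617

-0.617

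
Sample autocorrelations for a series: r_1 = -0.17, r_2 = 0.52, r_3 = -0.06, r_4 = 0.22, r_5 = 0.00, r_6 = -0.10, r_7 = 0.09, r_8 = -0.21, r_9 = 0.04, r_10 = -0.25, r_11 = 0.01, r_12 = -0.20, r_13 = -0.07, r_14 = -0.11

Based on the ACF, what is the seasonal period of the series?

The largest autocorrelation is r_2 = 0.52, with a weaker echo at lag 4 (0.22); the remaining lags stay at or below 0.09.
The dominant spike at lag 2 indicates a seasonal period of 2.

2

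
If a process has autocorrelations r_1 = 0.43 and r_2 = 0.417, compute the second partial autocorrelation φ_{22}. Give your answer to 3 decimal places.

φ_{22} = (r_2 − r_1²) / (1 − r_1²)
r_1² = (0.43)² = 0.1849
Numerator = 0.417 − 0.1849 = 0.2321; denominator = 1 − 0.1849 = 0.8151
φ_{22} = 0.2321 / 0.8151 = 0.285

0.285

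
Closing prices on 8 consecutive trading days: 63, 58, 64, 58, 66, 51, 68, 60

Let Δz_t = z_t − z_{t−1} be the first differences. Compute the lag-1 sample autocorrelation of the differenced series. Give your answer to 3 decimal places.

First differences Δz: -5, 6, -6, 8, -15, 17, -8
Mean of differences = -0.4286
Numerator Σ(Δz_t−Δz̄)(Δz_{t+1}−Δz̄) = -620.8980
Denominator Σ(Δz_t−Δz̄)² = 737.7143
r_1(Δz) = -620.8980 / 737.7143 = -0.842

-0.842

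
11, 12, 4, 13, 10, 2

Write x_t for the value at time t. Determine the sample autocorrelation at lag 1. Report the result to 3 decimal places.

-0.301

Mean x̄ = (11 + 12 + 4 + 13 + 10 + 2)/6 = 8.6667
Deviations from mean: 2.3333, 3.3333, -4.6667, 4.3333, 1.3333, -6.6667
Σ(x_t−x̄)(x_{t+1}−x̄) = (7.7778) + (-15.5556) + (-20.2222) + (5.7778) + (-8.8889) = -31.1111
Denominator Σ(x_t−x̄)² = 103.3333
r_1 = -31.1111 / 103.3333 = -0.301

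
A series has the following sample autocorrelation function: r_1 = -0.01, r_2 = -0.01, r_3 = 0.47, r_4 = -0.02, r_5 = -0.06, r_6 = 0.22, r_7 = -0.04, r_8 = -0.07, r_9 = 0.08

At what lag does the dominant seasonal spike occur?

The largest autocorrelation is r_3 = 0.47, with a weaker echo at lag 6 (0.22); the remaining lags stay at or below 0.08.
The dominant spike at lag 3 indicates a seasonal period of 3.

3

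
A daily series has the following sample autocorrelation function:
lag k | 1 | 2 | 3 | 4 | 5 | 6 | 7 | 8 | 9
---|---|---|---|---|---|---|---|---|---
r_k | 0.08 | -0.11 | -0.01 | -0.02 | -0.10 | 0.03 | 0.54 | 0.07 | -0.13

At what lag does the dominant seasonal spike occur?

7

The largest autocorrelation is r_7 = 0.54; the remaining lags stay at or below 0.08.
The dominant spike at lag 7 indicates a seasonal period of 7.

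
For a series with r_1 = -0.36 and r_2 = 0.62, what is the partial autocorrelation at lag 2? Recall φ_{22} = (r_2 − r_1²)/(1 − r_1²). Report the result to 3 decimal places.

φ_{22} = (r_2 − r_1²) / (1 − r_1²)
r_1² = (-0.36)² = 0.1296
Numerator = 0.62 − 0.1296 = 0.4904; denominator = 1 − 0.1296 = 0.8704
φ_{22} = 0.4904 / 0.8704 = 0.563

0.563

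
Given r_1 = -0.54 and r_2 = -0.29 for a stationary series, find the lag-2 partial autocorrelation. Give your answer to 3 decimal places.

φ_{22} = (r_2 − r_1²) / (1 − r_1²)
r_1² = (-0.54)² = 0.2916
Numerator = -0.29 − 0.2916 = -0.5816; denominator = 1 − 0.2916 = 0.7084
φ_{22} = -0.5816 / 0.7084 = -0.821

-0.821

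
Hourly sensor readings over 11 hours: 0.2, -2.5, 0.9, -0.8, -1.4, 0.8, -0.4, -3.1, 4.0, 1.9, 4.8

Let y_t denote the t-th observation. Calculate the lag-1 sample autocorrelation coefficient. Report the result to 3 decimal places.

Mean ȳ = (0.2 − 2.5 + 0.9 − 0.8 − 1.4 + 0.8 − 0.4 − 3.1 + 4.0 + 1.9 + 4.8)/11 = 0.4000
Numerator Σ_{t=1}^{10}(y_t−ȳ)(y_{t+1}−ȳ) = 1.8500
Denominator Σ(y_t−ȳ)² = 61.0000
r_1 = 1.8500 / 61.0000 = 0.030

0.030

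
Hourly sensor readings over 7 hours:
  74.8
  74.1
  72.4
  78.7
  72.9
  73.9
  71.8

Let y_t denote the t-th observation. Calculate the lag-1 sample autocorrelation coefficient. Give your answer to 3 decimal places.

-0.403

Mean ȳ = (74.8 + 74.1 + 72.4 + 78.7 + 72.9 + 73.9 + 71.8)/7 = 74.0857
Deviations from mean: 0.7143, 0.0143, -1.6857, 4.6143, -1.1857, -0.1857, -2.2857
Σ(y_t−ȳ)(y_{t+1}−ȳ) = (0.0102) + (-0.0241) + (-7.7784) + (-5.4712) + (0.2202) + (0.4245) = -12.6188
Denominator Σ(y_t−ȳ)² = 31.3086
r_1 = -12.6188 / 31.3086 = -0.403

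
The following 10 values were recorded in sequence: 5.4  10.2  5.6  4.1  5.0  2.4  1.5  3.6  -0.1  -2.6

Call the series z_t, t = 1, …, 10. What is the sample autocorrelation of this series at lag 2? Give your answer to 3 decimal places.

Mean z̄ = (5.4 + 10.2 + 5.6 + 4.1 + 5.0 + 2.4 + 1.5 + 3.6 − 0.1 − 2.6)/10 = 3.5100
Numerator Σ_{t=1}^{8}(z_t−z̄)(z_{t+2}−z̄) = 13.9678
Denominator Σ(z_t−z̄)² = 110.9090
r_2 = 13.9678 / 110.9090 = 0.126

0.126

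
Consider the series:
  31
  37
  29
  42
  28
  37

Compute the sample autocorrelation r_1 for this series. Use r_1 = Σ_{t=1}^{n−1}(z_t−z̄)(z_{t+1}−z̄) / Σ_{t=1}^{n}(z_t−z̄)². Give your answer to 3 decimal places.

Mean z̄ = (31 + 37 + 29 + 42 + 28 + 37)/6 = 34.0000
Deviations from mean: -3.0000, 3.0000, -5.0000, 8.0000, -6.0000, 3.0000
Σ(z_t−z̄)(z_{t+1}−z̄) = (-9.0000) + (-15.0000) + (-40.0000) + (-48.0000) + (-18.0000) = -130.0000
Denominator Σ(z_t−z̄)² = 152.0000
r_1 = -130.0000 / 152.0000 = -0.855

-0.855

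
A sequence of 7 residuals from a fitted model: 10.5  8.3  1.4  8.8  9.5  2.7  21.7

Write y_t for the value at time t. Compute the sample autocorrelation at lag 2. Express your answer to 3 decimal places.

-0.029

Mean ȳ = (10.5 + 8.3 + 1.4 + 8.8 + 9.5 + 2.7 + 21.7)/7 = 8.9857
Deviations from mean: 1.5143, -0.6857, -7.5857, -0.1857, 0.5143, -6.2857, 12.7143
Σ(y_t−ȳ)(y_{t+2}−ȳ) = (-11.4869) + (0.1273) + (-3.9012) + (1.1673) + (6.5388) = -7.5547
Denominator Σ(y_t−ȳ)² = 261.7686
r_2 = -7.5547 / 261.7686 = -0.029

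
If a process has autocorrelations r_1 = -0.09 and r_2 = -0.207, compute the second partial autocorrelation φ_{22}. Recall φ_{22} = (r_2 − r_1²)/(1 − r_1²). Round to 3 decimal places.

φ_{22} = (r_2 − r_1²) / (1 − r_1²)
r_1² = (-0.09)² = 0.0081
Numerator = -0.207 − 0.0081 = -0.2151; denominator = 1 − 0.0081 = 0.9919
φ_{22} = -0.2151 / 0.9919 = -0.217

-0.217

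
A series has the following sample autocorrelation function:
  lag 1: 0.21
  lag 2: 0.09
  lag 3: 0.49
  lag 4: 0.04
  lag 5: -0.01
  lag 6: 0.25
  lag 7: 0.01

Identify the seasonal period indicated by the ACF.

The largest autocorrelation is r_3 = 0.49, with a weaker echo at lag 6 (0.25); the remaining lags stay at or below 0.21. The elevated value at lag 1 (0.21), dropping to 0.09 at lag 2, reflects decaying short-term dependence rather than seasonality.
The dominant spike at lag 3 indicates a seasonal period of 3.

3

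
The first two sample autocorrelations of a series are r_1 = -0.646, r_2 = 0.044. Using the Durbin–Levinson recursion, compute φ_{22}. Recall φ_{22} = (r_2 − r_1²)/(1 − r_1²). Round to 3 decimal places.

-0.641

φ_{22} = (r_2 − r_1²) / (1 − r_1²)
r_1² = (-0.646)² = 0.417316
Numerator = 0.044 − 0.4173 = -0.3733; denominator = 1 − 0.4173 = 0.5827
φ_{22} = -0.3733 / 0.5827 = -0.641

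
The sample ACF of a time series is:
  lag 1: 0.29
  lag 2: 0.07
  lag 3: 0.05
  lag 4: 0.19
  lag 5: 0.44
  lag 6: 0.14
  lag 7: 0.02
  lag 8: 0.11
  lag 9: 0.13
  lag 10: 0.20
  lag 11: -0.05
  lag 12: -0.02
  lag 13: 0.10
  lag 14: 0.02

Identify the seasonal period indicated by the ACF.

5

The largest autocorrelation is r_5 = 0.44; the remaining lags stay at or below 0.29. The elevated value at lag 1 (0.29), dropping to 0.07 at lag 2, reflects decaying short-term dependence rather than seasonality.
The dominant spike at lag 5 indicates a seasonal period of 5.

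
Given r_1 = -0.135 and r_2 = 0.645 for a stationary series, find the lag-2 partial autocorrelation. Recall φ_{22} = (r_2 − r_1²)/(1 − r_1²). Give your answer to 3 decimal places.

φ_{22} = (r_2 − r_1²) / (1 − r_1²)
r_1² = (-0.135)² = 0.018225
Numerator = 0.645 − 0.0182 = 0.6268; denominator = 1 − 0.0182 = 0.9818
φ_{22} = 0.6268 / 0.9818 = 0.638

0.638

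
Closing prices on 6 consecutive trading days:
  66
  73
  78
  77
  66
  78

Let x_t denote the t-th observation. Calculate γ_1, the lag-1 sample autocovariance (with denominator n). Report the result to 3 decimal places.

Mean x̄ = (66 + 73 + 78 + 77 + 66 + 78)/6 = 73.0000
Σ_{t=1}^{5}(x_t−x̄)(x_{t+1}−x̄) = -43.0000
γ_1 = -43.0000 / 6 = -7.167

-7.167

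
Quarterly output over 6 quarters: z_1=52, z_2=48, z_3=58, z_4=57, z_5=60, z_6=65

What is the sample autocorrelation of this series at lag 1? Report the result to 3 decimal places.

0.325

Mean z̄ = (52 + 48 + 58 + 57 + 60 + 65)/6 = 56.6667
Deviations from mean: -4.6667, -8.6667, 1.3333, 0.3333, 3.3333, 8.3333
Numerator Σ_{t=1}^{5}(z_t−z̄)(z_{t+1}−z̄) = 58.2222
Denominator Σ(z_t−z̄)² = 179.3333
r_1 = 58.2222 / 179.3333 = 0.325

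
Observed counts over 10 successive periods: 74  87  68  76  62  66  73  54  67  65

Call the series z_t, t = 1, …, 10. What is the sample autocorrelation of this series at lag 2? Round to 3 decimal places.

Mean z̄ = (74 + 87 + 68 + 76 + 62 + 66 + 73 + 54 + 67 + 65)/10 = 69.2000
Numerator Σ_{t=1}^{8}(z_t−z̄)(z_{t+2}−z̄) = 178.9200
Denominator Σ(z_t−z̄)² = 717.6000
r_2 = 178.9200 / 717.6000 = 0.249

0.249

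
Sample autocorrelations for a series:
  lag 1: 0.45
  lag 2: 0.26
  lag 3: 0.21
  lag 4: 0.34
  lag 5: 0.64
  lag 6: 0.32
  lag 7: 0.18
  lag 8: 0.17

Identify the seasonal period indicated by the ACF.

The largest autocorrelation is r_5 = 0.64; the remaining lags stay at or below 0.45. The elevated value at lag 1 (0.45), dropping to 0.26 at lag 2, reflects decaying short-term dependence rather than seasonality.
The dominant spike at lag 5 indicates a seasonal period of 5.

5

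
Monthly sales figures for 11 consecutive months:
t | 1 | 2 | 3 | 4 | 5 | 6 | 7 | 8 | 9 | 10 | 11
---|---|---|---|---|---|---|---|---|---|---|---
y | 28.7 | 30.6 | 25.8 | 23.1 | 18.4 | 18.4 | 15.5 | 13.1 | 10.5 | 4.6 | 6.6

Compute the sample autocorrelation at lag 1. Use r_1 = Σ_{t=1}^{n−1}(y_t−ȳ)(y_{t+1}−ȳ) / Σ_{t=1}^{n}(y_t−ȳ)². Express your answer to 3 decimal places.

0.762

Mean ȳ = (28.7 + 30.6 + 25.8 + 23.1 + 18.4 + 18.4 + 15.5 + 13.1 + 10.5 + 4.6 + 6.6)/11 = 17.7545
Numerator Σ_{t=1}^{10}(y_t−ȳ)(y_{t+1}−ȳ) = 575.7888
Denominator Σ(y_t−ȳ)² = 755.7873
r_1 = 575.7888 / 755.7873 = 0.762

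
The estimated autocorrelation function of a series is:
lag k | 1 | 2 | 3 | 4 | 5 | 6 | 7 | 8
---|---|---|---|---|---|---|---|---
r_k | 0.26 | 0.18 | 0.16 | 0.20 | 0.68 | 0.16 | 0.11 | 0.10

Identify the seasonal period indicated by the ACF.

The largest autocorrelation is r_5 = 0.68; the remaining lags stay at or below 0.26. The elevated value at lag 1 (0.26), dropping to 0.18 at lag 2, reflects decaying short-term dependence rather than seasonality.
The dominant spike at lag 5 indicates a seasonal period of 5.

5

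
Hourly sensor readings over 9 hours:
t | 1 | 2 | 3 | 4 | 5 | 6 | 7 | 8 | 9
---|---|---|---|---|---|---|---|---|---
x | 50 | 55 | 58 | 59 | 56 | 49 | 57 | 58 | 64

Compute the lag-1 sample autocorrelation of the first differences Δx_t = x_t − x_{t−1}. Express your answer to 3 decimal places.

-0.084

First differences Δx: 5, 3, 1, -3, -7, 8, 1, 6
Mean of differences = 1.7500
Numerator Σ(Δx_t−Δx̄)(Δx_{t+1}−Δx̄) = -14.3125
Denominator Σ(Δx_t−Δx̄)² = 169.5000
r_1(Δx) = -14.3125 / 169.5000 = -0.084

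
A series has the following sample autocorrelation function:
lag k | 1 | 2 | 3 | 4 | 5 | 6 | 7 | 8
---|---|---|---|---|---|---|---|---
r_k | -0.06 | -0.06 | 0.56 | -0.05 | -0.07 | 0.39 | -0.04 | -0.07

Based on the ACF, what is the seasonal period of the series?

The largest autocorrelation is r_3 = 0.56, with a weaker echo at lag 6 (0.39); the remaining lags stay at or below -0.04.
The dominant spike at lag 3 indicates a seasonal period of 3.

3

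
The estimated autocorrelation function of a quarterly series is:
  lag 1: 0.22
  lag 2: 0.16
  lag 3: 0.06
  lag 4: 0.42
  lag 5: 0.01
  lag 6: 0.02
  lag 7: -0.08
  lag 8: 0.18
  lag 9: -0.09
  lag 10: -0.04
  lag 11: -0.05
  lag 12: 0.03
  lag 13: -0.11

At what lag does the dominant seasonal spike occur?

4

The largest autocorrelation is r_4 = 0.42; the remaining lags stay at or below 0.22. The elevated value at lag 1 (0.22), dropping to 0.16 at lag 2, reflects decaying short-term dependence rather than seasonality.
The dominant spike at lag 4 indicates a seasonal period of 4.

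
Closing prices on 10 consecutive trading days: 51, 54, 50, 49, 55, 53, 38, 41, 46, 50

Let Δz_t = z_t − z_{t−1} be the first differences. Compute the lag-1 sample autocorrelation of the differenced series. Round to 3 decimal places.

First differences Δz: 3, -4, -1, 6, -2, -15, 3, 5, 4
Mean of differences = -0.1111
Numerator Σ(Δz_t−Δz̄)(Δz_{t+1}−Δz̄) = -6.9012
Denominator Σ(Δz_t−Δz̄)² = 340.8889
r_1(Δz) = -6.9012 / 340.8889 = -0.020

-0.020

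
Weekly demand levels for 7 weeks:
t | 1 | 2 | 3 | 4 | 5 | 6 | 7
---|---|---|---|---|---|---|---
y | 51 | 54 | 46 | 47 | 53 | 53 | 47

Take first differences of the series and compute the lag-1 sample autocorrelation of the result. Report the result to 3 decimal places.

-0.189

First differences Δy: 3, -8, 1, 6, 0, -6
Mean of differences = -0.6667
Numerator Σ(Δy_t−Δȳ)(Δy_{t+1}−Δȳ) = -27.1111
Denominator Σ(Δy_t−Δȳ)² = 143.3333
r_1(Δy) = -27.1111 / 143.3333 = -0.189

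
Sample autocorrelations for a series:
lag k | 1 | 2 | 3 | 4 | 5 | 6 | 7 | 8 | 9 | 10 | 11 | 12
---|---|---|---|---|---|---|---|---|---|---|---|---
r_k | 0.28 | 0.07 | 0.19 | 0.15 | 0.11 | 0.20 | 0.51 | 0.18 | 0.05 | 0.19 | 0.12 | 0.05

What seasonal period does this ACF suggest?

7

The largest autocorrelation is r_7 = 0.51; the remaining lags stay at or below 0.28. The elevated value at lag 1 (0.28), dropping to 0.07 at lag 2, reflects decaying short-term dependence rather than seasonality.
The dominant spike at lag 7 indicates a seasonal period of 7.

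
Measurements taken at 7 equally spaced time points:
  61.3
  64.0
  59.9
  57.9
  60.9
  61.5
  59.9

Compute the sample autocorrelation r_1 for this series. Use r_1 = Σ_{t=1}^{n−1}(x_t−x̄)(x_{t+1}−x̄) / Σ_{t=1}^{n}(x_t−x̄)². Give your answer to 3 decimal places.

0.023

Mean x̄ = (61.3 + 64.0 + 59.9 + 57.9 + 60.9 + 61.5 + 59.9)/7 = 60.7714
Numerator Σ_{t=1}^{6}(x_t−x̄)(x_{t+1}−x̄) = 0.4849
Denominator Σ(x_t−x̄)² = 21.0143
r_1 = 0.4849 / 21.0143 = 0.023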